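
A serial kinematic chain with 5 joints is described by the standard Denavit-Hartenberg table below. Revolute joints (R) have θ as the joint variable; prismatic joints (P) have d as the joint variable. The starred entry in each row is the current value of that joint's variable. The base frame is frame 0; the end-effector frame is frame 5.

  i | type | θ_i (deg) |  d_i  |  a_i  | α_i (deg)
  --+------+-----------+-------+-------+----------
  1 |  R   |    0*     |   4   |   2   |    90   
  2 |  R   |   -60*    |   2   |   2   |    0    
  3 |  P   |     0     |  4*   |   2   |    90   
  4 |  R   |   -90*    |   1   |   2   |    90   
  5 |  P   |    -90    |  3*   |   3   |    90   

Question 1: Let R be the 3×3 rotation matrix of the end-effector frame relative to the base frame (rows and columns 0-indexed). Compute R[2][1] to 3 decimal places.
0.866

End-effector y-axis (col 1 of R) = (-0.5000,0.0000,0.8660)
R[2][1] = 0.8660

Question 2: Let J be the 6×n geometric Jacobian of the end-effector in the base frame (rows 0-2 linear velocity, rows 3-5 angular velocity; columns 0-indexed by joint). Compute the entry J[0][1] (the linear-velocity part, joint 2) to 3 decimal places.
-0.134

axis z_1 = (0.0000,-1.0000,0.0000); lever o_n−o_1 = (2.2321,-4.0000,0.1340)
cross product → J_v[:, 1] = (-0.1340,0.0000,2.2321)
J_ω[:, 1] = z_1
entry J[0][1] = -0.1340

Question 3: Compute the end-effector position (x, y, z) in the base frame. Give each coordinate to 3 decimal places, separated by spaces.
4.232 -4.000 4.134

after link 1: o_1 = (2.0000, 0.0000, 4.0000)
after link 2: o_2 = (3.0000, -2.0000, 2.2679)
after link 3: o_3 = (4.0000, -6.0000, 0.5359)
after link 4: o_4 = (3.1340, -4.0000, 0.0359)
after link 5: o_5 = (4.2321, -4.0000, 4.1340)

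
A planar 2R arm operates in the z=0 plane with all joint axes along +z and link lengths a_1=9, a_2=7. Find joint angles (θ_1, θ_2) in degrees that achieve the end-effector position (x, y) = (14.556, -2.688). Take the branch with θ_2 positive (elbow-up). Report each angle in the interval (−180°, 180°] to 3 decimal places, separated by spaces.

cos θ_2 = (219.1025−9²−7²)/(2·9·7) = 0.7072; θ_2 = 44.9955° (elbow-up)
β = atan2(-2.6880,14.5560) = -10.4627°; ψ = atan2(4.9494,13.9501) = 19.5341°
θ_1 = β − ψ = -29.9969°

-29.997 44.995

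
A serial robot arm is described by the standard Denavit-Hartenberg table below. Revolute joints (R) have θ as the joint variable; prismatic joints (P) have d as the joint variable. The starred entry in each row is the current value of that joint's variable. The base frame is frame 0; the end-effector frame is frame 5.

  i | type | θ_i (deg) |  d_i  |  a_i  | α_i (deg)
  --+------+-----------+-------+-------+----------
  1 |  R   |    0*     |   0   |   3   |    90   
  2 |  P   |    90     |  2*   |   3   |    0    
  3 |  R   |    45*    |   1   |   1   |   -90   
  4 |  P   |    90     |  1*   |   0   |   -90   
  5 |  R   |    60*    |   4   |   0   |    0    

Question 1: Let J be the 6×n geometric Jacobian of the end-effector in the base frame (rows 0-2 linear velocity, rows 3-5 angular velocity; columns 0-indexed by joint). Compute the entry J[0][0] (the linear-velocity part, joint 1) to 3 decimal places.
3.000

axis z_0 = ẑ; lever o_n−o_0 = (4.4142,-3.0000,0.1716)
cross product → J_v[:, 0] = (3.0000,4.4142,-0.0000)
J_ω[:, 0] = z_0
entry J[0][0] = 3.0000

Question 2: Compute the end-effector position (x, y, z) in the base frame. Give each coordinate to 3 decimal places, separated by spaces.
after link 1: o_1 = (3.0000, 0.0000, 0.0000)
after link 2: o_2 = (3.0000, -2.0000, 3.0000)
after link 3: o_3 = (2.2929, -3.0000, 3.7071)
after link 4: o_4 = (1.5858, -3.0000, 3.0000)
after link 5: o_5 = (4.4142, -3.0000, 0.1716)

4.414 -3.000 0.172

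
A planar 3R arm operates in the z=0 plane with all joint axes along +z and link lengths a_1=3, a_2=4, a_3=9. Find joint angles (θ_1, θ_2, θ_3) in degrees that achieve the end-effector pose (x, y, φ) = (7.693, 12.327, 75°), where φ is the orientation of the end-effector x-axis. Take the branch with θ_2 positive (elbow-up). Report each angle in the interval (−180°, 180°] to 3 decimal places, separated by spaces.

wrist centre = target − a_3·(cos φ, sin φ) = (5.3636, 3.6337)
cos θ_2 = (41.9721−3²−4²)/(2·3·4) = 0.7072; θ_2 = 44.9950° (elbow-up)
β = atan2(3.6337,5.3636) = 34.1162°; ψ = atan2(2.8282,5.8287) = 25.8835°
θ_1 = β − ψ = 8.2327°
θ_3 = φ − θ_1 − θ_2 = 21.7723° (wrapped to (-180°,180°])

8.233 44.995 21.772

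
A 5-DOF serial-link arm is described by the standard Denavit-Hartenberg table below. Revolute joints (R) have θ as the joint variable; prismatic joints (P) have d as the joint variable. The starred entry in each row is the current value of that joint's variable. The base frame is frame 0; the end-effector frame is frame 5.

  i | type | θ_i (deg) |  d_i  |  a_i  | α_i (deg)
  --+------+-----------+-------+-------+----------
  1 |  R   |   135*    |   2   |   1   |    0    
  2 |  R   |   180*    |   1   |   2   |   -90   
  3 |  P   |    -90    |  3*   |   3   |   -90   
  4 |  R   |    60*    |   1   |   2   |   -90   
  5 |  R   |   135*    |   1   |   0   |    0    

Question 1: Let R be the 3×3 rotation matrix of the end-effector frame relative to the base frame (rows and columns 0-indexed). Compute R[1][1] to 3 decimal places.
End-effector y-axis (col 1 of R) = (0.9330,-0.0670,-0.3536)
R[1][1] = -0.0670

-0.067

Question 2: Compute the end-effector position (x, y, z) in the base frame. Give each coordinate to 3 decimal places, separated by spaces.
1.957 -0.871 6.134

after link 1: o_1 = (-0.7071, 0.7071, 2.0000)
after link 2: o_2 = (0.7071, -0.7071, 3.0000)
after link 3: o_3 = (2.8284, 1.4142, 6.0000)
after link 4: o_4 = (2.3108, -0.5176, 7.0000)
after link 5: o_5 = (1.9572, -0.8712, 6.1340)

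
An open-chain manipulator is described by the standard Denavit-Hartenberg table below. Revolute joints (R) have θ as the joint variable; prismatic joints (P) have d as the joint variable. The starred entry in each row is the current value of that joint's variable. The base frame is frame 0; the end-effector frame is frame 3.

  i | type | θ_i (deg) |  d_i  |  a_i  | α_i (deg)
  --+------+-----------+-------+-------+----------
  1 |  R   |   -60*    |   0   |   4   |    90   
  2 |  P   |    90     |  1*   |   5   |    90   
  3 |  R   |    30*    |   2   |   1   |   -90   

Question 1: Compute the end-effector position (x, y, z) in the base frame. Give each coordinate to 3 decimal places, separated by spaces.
1.701 -5.946 5.866

after link 1: o_1 = (2.0000, -3.4641, 0.0000)
after link 2: o_2 = (1.1340, -3.9641, 5.0000)
after link 3: o_3 = (1.7010, -5.9462, 5.8660)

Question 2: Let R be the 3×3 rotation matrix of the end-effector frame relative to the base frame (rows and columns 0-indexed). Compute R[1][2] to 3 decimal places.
End-effector z-axis (col 2 of R) = (-0.7500,-0.4330,-0.5000)
R[1][2] = -0.4330

-0.433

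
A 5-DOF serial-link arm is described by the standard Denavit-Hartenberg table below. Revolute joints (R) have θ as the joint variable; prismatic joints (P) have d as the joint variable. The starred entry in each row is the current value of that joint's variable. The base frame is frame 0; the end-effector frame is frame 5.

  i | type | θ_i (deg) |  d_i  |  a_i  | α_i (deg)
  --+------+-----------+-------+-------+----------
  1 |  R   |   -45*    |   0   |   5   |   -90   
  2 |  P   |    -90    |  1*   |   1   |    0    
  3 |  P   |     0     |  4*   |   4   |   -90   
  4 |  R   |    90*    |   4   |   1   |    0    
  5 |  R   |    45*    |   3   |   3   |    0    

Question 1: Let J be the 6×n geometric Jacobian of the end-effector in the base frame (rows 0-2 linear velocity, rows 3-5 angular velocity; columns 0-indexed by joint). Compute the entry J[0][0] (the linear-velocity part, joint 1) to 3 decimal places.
7.157

axis z_0 = ẑ; lever o_n−o_0 = (9.8137,-7.1569,2.8787)
cross product → J_v[:, 0] = (7.1569,9.8137,-0.0000)
J_ω[:, 0] = z_0
entry J[0][0] = 7.1569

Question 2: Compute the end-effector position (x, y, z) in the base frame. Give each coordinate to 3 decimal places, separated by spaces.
9.814 -7.157 2.879

after link 1: o_1 = (3.5355, -3.5355, 0.0000)
after link 2: o_2 = (4.2426, -2.8284, 1.0000)
after link 3: o_3 = (7.0711, 0.0000, 5.0000)
after link 4: o_4 = (9.1924, -3.5355, 5.0000)
after link 5: o_5 = (9.8137, -7.1569, 2.8787)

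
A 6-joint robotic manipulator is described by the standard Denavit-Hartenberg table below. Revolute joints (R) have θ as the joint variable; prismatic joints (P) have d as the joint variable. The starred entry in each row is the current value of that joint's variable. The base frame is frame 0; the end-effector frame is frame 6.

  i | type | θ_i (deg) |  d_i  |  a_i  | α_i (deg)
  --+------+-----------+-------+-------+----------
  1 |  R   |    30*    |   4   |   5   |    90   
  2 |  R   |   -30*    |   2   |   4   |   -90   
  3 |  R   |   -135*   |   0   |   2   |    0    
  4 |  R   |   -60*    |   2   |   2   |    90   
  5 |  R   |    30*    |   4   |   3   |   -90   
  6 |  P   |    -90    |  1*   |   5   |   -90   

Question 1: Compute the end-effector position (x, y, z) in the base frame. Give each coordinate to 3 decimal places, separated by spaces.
3.768 9.496 7.303

after link 1: o_1 = (4.3301, 2.5000, 4.0000)
after link 2: o_2 = (8.3301, 2.5000, 2.0000)
after link 3: o_3 = (7.9766, 0.6629, 2.7071)
after link 4: o_4 = (7.1349, 0.7747, 5.4051)
after link 5: o_5 = (4.4106, 4.4397, 7.4413)
after link 6: o_6 = (3.7683, 9.4962, 7.3027)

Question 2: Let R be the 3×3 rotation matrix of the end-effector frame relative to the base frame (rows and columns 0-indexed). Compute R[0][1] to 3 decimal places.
-0.802

End-effector y-axis (col 1 of R) = (-0.8019,-0.3136,-0.5085)
R[0][1] = -0.8019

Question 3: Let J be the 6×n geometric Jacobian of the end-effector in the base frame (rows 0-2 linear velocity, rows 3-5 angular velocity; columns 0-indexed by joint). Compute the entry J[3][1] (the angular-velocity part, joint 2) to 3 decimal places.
0.500

axis z_1 = (0.5000,-0.8660,0.0000); lever o_n−o_1 = (-0.5618,6.9962,3.3027)
cross product → J_v[:, 1] = (-2.8602,-1.6514,3.0116)
J_ω[:, 1] = z_1
entry J[3][1] = 0.5000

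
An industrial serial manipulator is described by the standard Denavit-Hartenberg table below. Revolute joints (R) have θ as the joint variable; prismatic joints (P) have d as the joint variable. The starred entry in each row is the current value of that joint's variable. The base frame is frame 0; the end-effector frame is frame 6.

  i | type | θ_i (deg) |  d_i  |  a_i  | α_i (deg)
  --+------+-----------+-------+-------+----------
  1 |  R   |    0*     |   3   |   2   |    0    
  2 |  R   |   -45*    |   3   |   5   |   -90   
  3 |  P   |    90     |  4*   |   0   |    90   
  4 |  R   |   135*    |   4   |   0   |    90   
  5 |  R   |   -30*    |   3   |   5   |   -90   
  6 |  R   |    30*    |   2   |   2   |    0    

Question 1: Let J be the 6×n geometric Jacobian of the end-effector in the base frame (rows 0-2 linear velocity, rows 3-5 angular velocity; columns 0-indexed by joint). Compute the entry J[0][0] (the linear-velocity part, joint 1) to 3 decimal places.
-2.035

axis z_0 = ẑ; lever o_n−o_0 = (14.4521,2.0349,9.4154)
cross product → J_v[:, 0] = (-2.0349,14.4521,0.0000)
J_ω[:, 0] = z_0
entry J[0][0] = -2.0349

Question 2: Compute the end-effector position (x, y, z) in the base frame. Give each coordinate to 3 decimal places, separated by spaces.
14.452 2.035 9.415

after link 1: o_1 = (2.0000, 0.0000, 3.0000)
after link 2: o_2 = (5.5355, -3.5355, 6.0000)
after link 3: o_3 = (8.3640, -0.7071, 6.0000)
after link 4: o_4 = (11.1924, -3.5355, 6.0000)
after link 5: o_5 = (13.0897, 1.8973, 6.9405)
after link 6: o_6 = (14.4521, 2.0349, 9.4154)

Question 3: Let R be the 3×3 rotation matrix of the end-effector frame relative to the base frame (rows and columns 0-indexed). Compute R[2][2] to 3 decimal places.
0.354

End-effector z-axis (col 2 of R) = (0.8624,-0.3624,0.3536)
R[2][2] = 0.3536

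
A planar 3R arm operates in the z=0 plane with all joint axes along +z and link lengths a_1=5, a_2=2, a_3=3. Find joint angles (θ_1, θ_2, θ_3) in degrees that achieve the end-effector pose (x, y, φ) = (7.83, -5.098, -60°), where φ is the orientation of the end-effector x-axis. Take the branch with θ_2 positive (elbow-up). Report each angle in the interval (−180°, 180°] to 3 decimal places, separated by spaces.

-30.003 30.011 -60.008

wrist centre = target − a_3·(cos φ, sin φ) = (6.3300, -2.4999)
cos θ_2 = (46.3185−5²−2²)/(2·5·2) = 0.8659; θ_2 = 30.0114° (elbow-up)
β = atan2(-2.4999,6.3300) = -21.5507°; ψ = atan2(1.0003,6.7319) = 8.4522°
θ_1 = β − ψ = -30.0029°
θ_3 = φ − θ_1 − θ_2 = -60.0085° (wrapped to (-180°,180°])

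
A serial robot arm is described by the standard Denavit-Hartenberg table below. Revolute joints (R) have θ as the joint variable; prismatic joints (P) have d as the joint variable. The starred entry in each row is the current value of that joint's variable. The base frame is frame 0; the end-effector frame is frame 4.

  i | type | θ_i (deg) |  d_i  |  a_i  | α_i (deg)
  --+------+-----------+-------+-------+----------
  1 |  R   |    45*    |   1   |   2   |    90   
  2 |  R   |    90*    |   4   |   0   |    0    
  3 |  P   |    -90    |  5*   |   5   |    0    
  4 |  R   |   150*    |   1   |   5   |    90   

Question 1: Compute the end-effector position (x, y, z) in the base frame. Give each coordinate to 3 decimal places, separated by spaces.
8.959 -5.183 3.500

after link 1: o_1 = (1.4142, 1.4142, 1.0000)
after link 2: o_2 = (4.2426, -1.4142, 1.0000)
after link 3: o_3 = (11.3137, -1.4142, 1.0000)
after link 4: o_4 = (8.9590, -5.1832, 3.5000)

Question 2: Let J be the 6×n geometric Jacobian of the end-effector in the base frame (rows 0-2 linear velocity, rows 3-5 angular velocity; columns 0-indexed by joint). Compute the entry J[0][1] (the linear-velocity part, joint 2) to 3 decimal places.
axis z_1 = (0.7071,-0.7071,0.0000); lever o_n−o_1 = (7.5447,-6.5974,2.5000)
cross product → J_v[:, 1] = (-1.7678,-1.7678,0.6699)
J_ω[:, 1] = z_1
entry J[0][1] = -1.7678

-1.768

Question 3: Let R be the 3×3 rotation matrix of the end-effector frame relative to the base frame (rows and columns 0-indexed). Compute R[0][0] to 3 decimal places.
End-effector x-axis (col 0 of R) = (-0.6124,-0.6124,0.5000)
R[0][0] = -0.6124

-0.612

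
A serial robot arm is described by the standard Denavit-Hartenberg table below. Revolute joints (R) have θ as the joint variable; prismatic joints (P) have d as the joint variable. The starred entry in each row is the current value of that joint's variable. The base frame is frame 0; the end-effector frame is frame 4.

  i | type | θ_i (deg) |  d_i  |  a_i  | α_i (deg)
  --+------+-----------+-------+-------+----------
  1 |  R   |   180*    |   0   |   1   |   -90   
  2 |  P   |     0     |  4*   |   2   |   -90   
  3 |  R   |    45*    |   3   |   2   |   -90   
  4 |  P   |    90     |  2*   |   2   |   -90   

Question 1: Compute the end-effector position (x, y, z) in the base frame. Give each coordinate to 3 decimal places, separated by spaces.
-3.000 -1.172 -1.000

after link 1: o_1 = (-1.0000, 0.0000, 0.0000)
after link 2: o_2 = (-3.0000, -4.0000, 0.0000)
after link 3: o_3 = (-4.4142, -2.5858, -3.0000)
after link 4: o_4 = (-3.0000, -1.1716, -1.0000)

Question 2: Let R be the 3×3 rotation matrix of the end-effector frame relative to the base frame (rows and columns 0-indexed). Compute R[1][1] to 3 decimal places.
End-effector y-axis (col 1 of R) = (-0.7071,-0.7071,0.0000)
R[1][1] = -0.7071

-0.707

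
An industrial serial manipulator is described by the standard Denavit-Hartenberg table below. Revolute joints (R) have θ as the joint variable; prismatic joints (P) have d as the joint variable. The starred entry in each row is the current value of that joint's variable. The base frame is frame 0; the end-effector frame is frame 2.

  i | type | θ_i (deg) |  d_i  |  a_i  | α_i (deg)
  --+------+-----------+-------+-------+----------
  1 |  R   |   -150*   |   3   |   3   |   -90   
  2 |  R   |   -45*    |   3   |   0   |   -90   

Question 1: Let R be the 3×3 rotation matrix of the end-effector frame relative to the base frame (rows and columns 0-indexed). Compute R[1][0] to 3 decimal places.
-0.354

End-effector x-axis (col 0 of R) = (-0.6124,-0.3536,0.7071)
R[1][0] = -0.3536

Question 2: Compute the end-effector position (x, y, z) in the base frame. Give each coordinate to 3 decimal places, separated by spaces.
-1.098 -4.098 3.000

after link 1: o_1 = (-2.5981, -1.5000, 3.0000)
after link 2: o_2 = (-1.0981, -4.0981, 3.0000)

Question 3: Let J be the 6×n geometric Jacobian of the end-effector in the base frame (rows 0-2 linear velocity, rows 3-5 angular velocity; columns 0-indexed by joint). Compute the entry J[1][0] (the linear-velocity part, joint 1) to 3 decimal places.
axis z_0 = ẑ; lever o_n−o_0 = (-1.0981,-4.0981,3.0000)
cross product → J_v[:, 0] = (4.0981,-1.0981,0.0000)
J_ω[:, 0] = z_0
entry J[1][0] = -1.0981

-1.098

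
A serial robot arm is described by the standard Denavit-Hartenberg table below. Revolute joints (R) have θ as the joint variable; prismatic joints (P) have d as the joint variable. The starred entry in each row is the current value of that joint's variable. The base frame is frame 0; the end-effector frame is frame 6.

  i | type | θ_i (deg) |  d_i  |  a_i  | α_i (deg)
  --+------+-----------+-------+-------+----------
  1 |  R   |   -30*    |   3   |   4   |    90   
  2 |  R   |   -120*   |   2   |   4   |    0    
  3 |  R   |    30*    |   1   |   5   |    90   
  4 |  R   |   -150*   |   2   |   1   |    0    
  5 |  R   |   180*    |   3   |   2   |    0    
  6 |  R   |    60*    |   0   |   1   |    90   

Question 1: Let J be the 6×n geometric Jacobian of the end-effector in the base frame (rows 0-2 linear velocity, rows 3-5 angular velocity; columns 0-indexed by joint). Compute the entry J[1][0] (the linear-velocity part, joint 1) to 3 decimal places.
axis z_0 = ẑ; lever o_n−o_0 = (-4.8481,-2.3971,-6.3301)
cross product → J_v[:, 0] = (2.3971,-4.8481,0.0000)
J_ω[:, 0] = z_0
entry J[1][0] = -4.8481

-4.848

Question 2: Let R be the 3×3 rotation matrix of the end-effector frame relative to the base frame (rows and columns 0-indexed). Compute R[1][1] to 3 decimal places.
0.500

End-effector y-axis (col 1 of R) = (-0.8660,0.5000,-0.0000)
R[1][1] = 0.5000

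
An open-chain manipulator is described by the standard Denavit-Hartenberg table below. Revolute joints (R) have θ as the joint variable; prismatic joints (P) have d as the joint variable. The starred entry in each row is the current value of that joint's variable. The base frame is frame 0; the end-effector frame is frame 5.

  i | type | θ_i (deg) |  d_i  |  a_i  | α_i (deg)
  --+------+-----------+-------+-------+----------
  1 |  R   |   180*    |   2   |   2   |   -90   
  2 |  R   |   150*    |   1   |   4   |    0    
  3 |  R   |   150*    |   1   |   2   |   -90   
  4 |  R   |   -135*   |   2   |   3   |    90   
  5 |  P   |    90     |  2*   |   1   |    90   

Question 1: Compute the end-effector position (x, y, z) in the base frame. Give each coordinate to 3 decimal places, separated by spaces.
after link 1: o_1 = (-2.0000, 0.0000, 2.0000)
after link 2: o_2 = (1.4641, -1.0000, 0.0000)
after link 3: o_3 = (0.4641, -2.0000, 1.7321)
after link 4: o_4 = (-0.2073, -4.1213, -1.1051)
after link 5: o_5 = (-0.3662, -2.7071, -2.8298)

-0.366 -2.707 -2.830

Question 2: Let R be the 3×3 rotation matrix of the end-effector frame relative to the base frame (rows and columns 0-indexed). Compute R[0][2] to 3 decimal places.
0.354

End-effector z-axis (col 2 of R) = (0.3536,-0.7071,-0.6124)
R[0][2] = 0.3536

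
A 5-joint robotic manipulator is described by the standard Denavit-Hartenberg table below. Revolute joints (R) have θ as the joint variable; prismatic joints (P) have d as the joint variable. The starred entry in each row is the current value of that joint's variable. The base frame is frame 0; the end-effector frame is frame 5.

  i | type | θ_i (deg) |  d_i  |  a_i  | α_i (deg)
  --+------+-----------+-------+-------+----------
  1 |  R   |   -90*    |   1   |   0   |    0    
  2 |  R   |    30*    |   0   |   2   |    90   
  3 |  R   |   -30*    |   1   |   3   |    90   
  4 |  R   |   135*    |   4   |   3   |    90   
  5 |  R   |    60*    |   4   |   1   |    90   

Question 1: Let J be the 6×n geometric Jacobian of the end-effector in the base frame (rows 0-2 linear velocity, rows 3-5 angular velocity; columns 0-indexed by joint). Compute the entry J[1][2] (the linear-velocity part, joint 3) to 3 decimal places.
axis z_2 = (-0.8660,-0.5000,0.0000); lever o_n−o_2 = (-5.2232,-3.5598,-5.8909)
cross product → J_v[:, 2] = (2.9454,-5.1017,0.4712)
J_ω[:, 2] = z_2
entry J[1][2] = -5.1017

-5.102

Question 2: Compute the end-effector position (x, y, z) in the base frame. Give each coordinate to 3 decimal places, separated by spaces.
after link 1: o_1 = (0.0000, 0.0000, 1.0000)
after link 2: o_2 = (1.0000, -1.7321, 1.0000)
after link 3: o_3 = (1.4330, -4.4821, -0.5000)
after link 4: o_4 = (-2.3227, -2.2197, -2.9034)
after link 5: o_5 = (-4.2232, -5.2918, -4.8909)

-4.223 -5.292 -4.891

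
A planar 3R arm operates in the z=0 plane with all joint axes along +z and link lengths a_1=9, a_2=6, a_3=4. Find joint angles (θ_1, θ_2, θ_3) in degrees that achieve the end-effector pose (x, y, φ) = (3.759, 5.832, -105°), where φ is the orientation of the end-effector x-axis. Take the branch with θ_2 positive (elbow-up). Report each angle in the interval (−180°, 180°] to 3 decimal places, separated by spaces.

wrist centre = target − a_3·(cos φ, sin φ) = (4.7943, 9.6957)
cos θ_2 = (116.9917−9²−6²)/(2·9·6) = -0.0001; θ_2 = 90.0044° (elbow-up)
β = atan2(9.6957,4.7943) = 63.6888°; ψ = atan2(6.0000,8.9995) = 33.6914°
θ_1 = β − ψ = 29.9974°
θ_3 = φ − θ_1 − θ_2 = 134.9982° (wrapped to (-180°,180°])

29.997 90.004 134.998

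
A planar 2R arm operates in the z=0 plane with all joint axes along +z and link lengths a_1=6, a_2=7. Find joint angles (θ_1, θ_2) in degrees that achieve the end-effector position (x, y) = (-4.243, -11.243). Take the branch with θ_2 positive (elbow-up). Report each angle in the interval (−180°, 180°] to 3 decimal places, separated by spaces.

-134.995 44.989

cos θ_2 = (144.4081−6²−7²)/(2·6·7) = 0.7072; θ_2 = 44.9893° (elbow-up)
β = atan2(-11.2430,-4.2430) = -110.6760°; ψ = atan2(4.9488,10.9507) = 24.3191°
θ_1 = β − ψ = -134.9951°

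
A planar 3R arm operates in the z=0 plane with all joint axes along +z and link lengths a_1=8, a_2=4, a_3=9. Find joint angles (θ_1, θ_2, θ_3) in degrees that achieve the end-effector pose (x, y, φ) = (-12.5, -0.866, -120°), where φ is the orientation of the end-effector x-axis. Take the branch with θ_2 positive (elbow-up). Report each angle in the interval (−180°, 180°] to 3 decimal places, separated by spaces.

120.000 60.000 60.000

wrist centre = target − a_3·(cos φ, sin φ) = (-8.0000, 6.9282)
cos θ_2 = (112.0004−8²−4²)/(2·8·4) = 0.5000; θ_2 = 59.9996° (elbow-up)
β = atan2(6.9282,-8.0000) = 139.1065°; ψ = atan2(3.4641,10.0000) = 19.1065°
θ_1 = β − ψ = 120.0000°
θ_3 = φ − θ_1 − θ_2 = 60.0004° (wrapped to (-180°,180°])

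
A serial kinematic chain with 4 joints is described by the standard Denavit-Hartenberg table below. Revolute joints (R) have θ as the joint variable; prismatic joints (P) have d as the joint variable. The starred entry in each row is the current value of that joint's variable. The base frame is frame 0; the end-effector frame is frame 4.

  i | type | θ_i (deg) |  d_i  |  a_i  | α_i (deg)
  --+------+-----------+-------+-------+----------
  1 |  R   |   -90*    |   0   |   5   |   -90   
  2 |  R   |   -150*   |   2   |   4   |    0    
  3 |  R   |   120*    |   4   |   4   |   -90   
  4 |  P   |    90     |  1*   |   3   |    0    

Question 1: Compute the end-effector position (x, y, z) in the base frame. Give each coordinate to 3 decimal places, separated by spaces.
3.000 -5.500 3.134

after link 1: o_1 = (0.0000, -5.0000, 0.0000)
after link 2: o_2 = (2.0000, -1.5359, 2.0000)
after link 3: o_3 = (6.0000, -5.0000, 4.0000)
after link 4: o_4 = (3.0000, -5.5000, 3.1340)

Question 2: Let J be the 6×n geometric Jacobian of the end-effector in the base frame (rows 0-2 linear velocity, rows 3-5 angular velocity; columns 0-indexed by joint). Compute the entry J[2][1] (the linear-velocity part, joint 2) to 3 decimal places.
-0.500

axis z_1 = (1.0000,0.0000,0.0000); lever o_n−o_1 = (3.0000,-0.5000,3.1340)
cross product → J_v[:, 1] = (0.0000,-3.1340,-0.5000)
J_ω[:, 1] = z_1
entry J[2][1] = -0.5000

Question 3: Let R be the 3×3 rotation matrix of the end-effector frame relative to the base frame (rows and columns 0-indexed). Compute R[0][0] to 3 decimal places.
-1.000

End-effector x-axis (col 0 of R) = (-1.0000,-0.0000,-0.0000)
R[0][0] = -1.0000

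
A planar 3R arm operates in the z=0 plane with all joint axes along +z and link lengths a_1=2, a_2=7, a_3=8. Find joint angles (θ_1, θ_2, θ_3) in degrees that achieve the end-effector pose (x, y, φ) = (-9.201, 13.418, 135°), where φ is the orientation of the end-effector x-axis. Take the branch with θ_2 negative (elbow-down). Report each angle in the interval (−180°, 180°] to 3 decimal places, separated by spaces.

150.009 -45.008 29.998

wrist centre = target − a_3·(cos φ, sin φ) = (-3.5441, 7.7611)
cos θ_2 = (72.7964−2²−7²)/(2·2·7) = 0.7070; θ_2 = -45.0076° (elbow-down)
β = atan2(7.7611,-3.5441) = 114.5439°; ψ = atan2(-4.9504,6.9491) = -35.4654°
θ_1 = β − ψ = 150.0093°
θ_3 = φ − θ_1 − θ_2 = 29.9983° (wrapped to (-180°,180°])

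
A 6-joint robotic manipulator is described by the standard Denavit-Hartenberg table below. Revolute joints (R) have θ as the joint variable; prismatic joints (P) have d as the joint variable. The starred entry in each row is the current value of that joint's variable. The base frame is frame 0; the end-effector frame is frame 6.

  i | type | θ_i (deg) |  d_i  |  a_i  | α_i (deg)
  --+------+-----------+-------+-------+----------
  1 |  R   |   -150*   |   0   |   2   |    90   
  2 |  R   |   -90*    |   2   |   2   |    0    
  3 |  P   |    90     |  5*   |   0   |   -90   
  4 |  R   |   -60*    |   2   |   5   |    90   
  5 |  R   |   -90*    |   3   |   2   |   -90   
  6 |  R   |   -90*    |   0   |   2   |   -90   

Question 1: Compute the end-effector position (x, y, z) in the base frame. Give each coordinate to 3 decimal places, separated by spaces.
after link 1: o_1 = (-1.7321, -1.0000, 0.0000)
after link 2: o_2 = (-2.7321, 0.7321, -2.0000)
after link 3: o_3 = (-5.2321, 5.0622, -2.0000)
after link 4: o_4 = (-9.5622, 7.5622, 0.0000)
after link 5: o_5 = (-8.0622, 10.1603, -2.0000)
after link 6: o_6 = (-7.0622, 11.8923, -2.0000)

-7.062 11.892 -2.000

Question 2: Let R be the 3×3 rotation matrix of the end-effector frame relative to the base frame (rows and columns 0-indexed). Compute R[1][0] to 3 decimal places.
0.866

End-effector x-axis (col 0 of R) = (0.5000,0.8660,0.0000)
R[1][0] = 0.8660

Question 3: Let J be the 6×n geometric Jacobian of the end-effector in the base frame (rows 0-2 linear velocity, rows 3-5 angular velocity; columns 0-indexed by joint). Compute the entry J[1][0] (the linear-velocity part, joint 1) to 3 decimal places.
-7.062

axis z_0 = ẑ; lever o_n−o_0 = (-7.0622,11.8923,-2.0000)
cross product → J_v[:, 0] = (-11.8923,-7.0622,0.0000)
J_ω[:, 0] = z_0
entry J[1][0] = -7.0622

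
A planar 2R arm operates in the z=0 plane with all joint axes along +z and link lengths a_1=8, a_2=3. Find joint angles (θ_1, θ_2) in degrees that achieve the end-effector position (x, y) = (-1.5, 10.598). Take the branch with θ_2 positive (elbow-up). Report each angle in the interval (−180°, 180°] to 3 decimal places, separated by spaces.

89.999 30.004

cos θ_2 = (114.5676−8²−3²)/(2·8·3) = 0.8660; θ_2 = 30.0039° (elbow-up)
β = atan2(10.5980,-1.5000) = 98.0559°; ψ = atan2(1.5002,10.5980) = 8.0569°
θ_1 = β − ψ = 89.9991°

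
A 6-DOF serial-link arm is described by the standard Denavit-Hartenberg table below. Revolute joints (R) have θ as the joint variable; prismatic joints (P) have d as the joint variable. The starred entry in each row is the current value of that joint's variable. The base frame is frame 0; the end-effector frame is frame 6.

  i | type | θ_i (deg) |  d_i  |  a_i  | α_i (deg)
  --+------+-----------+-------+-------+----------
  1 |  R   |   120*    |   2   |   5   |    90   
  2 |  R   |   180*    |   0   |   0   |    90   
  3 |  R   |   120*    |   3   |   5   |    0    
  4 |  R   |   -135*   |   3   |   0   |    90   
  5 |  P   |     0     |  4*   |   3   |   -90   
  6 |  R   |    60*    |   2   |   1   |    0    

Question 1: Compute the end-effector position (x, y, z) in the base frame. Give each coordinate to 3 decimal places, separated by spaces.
after link 1: o_1 = (-2.5000, 4.3301, 2.0000)
after link 2: o_2 = (-2.5000, 4.3301, 2.0000)
after link 3: o_3 = (0.0000, 8.6603, 5.0000)
after link 4: o_4 = (0.0000, 8.6603, 8.0000)
after link 5: o_5 = (-3.0872, 4.7272, 8.0000)
after link 6: o_6 = (-2.1213, 4.4684, 10.0000)

-2.121 4.468 10.000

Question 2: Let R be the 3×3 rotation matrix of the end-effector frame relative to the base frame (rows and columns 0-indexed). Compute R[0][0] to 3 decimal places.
End-effector x-axis (col 0 of R) = (0.9659,-0.2588,0.0000)
R[0][0] = 0.9659

0.966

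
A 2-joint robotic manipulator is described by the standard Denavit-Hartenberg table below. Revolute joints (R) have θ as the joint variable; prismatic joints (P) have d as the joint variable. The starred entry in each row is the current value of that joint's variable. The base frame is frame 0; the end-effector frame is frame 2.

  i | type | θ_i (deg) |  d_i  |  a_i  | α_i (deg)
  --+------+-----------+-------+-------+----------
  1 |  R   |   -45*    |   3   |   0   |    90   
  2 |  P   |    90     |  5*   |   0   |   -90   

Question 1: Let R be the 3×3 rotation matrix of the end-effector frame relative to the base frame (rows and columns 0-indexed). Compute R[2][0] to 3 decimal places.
1.000

End-effector x-axis (col 0 of R) = (0.0000,0.0000,1.0000)
R[2][0] = 1.0000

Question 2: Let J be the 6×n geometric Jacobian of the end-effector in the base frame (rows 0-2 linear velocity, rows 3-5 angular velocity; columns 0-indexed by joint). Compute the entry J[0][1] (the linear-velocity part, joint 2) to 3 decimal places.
prismatic axis z_1 = (-0.7071,-0.7071,0.0000)
J_v[:, 1] = z_1; J_ω[:, 1] = (0,0,0)
entry J[0][1] = -0.7071

-0.707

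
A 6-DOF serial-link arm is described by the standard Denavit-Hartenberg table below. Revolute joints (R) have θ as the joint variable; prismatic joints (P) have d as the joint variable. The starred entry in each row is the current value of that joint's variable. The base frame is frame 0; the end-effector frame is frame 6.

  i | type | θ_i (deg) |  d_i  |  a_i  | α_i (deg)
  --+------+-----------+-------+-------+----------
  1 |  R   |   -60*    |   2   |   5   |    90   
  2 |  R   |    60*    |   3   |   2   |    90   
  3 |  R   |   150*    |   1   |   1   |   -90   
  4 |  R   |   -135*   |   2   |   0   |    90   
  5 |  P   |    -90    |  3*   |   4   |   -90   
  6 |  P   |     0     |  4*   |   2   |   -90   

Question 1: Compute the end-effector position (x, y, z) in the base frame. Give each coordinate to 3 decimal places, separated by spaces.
after link 1: o_1 = (2.5000, -4.3301, 2.0000)
after link 2: o_2 = (0.4019, -6.6962, 3.7321)
after link 3: o_3 = (0.1854, -7.3212, 2.4821)
after link 4: o_4 = (1.4354, -6.0221, 1.6160)
after link 5: o_5 = (-0.6053, -7.2944, 5.9997)
after link 6: o_6 = (1.2066, -11.0683, 7.5729)

1.207 -11.068 7.573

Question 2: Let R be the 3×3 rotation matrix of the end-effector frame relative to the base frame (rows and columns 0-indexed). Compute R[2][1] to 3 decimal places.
-0.177

End-effector y-axis (col 1 of R) = (-0.7655,0.6187,-0.1768)
R[2][1] = -0.1768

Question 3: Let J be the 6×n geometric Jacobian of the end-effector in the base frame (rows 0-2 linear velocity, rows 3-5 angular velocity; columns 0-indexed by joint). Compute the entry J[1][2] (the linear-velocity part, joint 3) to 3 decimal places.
axis z_2 = (0.4330,-0.7500,-0.5000); lever o_n−o_2 = (0.8046,-4.3721,3.8408)
cross product → J_v[:, 2] = (-5.0667,-2.0654,-1.2897)
J_ω[:, 2] = z_2
entry J[1][2] = -2.0654

-2.065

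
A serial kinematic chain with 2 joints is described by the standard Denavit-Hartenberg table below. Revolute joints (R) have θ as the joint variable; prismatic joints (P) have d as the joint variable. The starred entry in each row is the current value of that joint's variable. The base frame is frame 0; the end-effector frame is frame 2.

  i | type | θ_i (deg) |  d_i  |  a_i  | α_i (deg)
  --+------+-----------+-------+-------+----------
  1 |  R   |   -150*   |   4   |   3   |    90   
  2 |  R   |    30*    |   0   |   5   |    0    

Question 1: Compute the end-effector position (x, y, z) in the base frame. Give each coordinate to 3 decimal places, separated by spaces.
-6.348 -3.665 6.500

after link 1: o_1 = (-2.5981, -1.5000, 4.0000)
after link 2: o_2 = (-6.3481, -3.6651, 6.5000)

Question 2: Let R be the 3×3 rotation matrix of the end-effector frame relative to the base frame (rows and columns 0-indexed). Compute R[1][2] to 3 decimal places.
End-effector z-axis (col 2 of R) = (-0.5000,0.8660,0.0000)
R[1][2] = 0.8660

0.866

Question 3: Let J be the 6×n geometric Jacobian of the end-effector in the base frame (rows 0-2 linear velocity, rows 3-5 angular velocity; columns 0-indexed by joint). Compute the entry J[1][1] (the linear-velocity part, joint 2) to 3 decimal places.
axis z_1 = (-0.5000,0.8660,0.0000); lever o_n−o_1 = (-3.7500,-2.1651,2.5000)
cross product → J_v[:, 1] = (2.1651,1.2500,4.3301)
J_ω[:, 1] = z_1
entry J[1][1] = 1.2500

1.250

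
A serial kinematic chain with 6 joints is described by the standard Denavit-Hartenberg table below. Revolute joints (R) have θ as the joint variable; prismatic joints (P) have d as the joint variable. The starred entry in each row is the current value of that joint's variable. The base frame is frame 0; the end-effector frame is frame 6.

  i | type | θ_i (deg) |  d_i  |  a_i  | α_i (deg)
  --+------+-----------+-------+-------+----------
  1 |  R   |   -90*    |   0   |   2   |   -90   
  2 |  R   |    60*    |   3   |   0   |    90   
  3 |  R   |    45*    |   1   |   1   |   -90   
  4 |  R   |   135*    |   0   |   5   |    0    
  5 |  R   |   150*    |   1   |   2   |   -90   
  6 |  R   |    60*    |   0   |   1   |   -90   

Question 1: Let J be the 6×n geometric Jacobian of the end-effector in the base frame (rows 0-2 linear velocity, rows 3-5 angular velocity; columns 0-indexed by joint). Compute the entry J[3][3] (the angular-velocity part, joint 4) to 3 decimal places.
axis z_3 = (0.7071,0.3536,0.6124); lever o_n−o_3 = (-1.9477,2.0392,1.2905)
cross product → J_v[:, 3] = (-0.7925,-2.1053,2.1305)
J_ω[:, 3] = z_3
entry J[3][3] = 0.7071

0.707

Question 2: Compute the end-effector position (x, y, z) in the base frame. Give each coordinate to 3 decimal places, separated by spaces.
1.759 -1.180 1.178

after link 1: o_1 = (0.0000, -2.0000, 0.0000)
after link 2: o_2 = (3.0000, -2.0000, 0.0000)
after link 3: o_3 = (3.7071, -3.2196, -0.1124)
after link 4: o_4 = (1.2071, 1.0923, 0.2849)
after link 5: o_5 = (2.2802, -0.4102, 1.5462)
after link 6: o_6 = (1.7594, -1.1804, 1.1781)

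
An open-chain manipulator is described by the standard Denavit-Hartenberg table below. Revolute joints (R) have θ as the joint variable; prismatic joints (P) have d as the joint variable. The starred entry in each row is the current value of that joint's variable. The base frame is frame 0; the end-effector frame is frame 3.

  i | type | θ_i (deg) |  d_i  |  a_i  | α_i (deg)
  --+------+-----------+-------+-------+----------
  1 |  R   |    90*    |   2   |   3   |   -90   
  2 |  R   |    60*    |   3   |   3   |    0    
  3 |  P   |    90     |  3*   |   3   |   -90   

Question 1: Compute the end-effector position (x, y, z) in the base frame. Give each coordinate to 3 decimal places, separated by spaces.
after link 1: o_1 = (0.0000, 3.0000, 2.0000)
after link 2: o_2 = (-3.0000, 4.5000, -0.5981)
after link 3: o_3 = (-6.0000, 1.9019, -2.0981)

-6.000 1.902 -2.098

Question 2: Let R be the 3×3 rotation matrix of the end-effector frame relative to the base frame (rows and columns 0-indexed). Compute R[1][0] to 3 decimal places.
End-effector x-axis (col 0 of R) = (-0.0000,-0.8660,-0.5000)
R[1][0] = -0.8660

-0.866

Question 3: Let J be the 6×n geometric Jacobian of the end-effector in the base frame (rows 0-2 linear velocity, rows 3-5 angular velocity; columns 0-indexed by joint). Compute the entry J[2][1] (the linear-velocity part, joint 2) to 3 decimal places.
1.098

axis z_1 = (-1.0000,0.0000,0.0000); lever o_n−o_1 = (-6.0000,-1.0981,-4.0981)
cross product → J_v[:, 1] = (-0.0000,-4.0981,1.0981)
J_ω[:, 1] = z_1
entry J[2][1] = 1.0981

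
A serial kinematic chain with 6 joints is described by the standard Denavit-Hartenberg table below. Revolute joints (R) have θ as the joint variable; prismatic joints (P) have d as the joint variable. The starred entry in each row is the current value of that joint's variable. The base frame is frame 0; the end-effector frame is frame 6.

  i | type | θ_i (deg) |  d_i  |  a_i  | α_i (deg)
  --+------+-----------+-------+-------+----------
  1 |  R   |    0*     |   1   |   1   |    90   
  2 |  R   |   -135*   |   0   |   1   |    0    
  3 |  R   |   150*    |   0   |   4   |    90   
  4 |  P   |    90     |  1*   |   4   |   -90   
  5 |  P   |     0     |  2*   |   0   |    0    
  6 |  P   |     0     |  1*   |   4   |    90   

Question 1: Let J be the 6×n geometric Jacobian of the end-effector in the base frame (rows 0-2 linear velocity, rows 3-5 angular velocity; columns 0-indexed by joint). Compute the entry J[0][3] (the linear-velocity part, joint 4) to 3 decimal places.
prismatic axis z_3 = (0.2588,-0.0000,-0.9659)
J_v[:, 3] = z_3; J_ω[:, 3] = (0,0,0)
entry J[0][3] = 0.2588

0.259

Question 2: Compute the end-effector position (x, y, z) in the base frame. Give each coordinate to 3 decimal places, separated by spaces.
1.518 -8.000 -0.414

after link 1: o_1 = (1.0000, 0.0000, 1.0000)
after link 2: o_2 = (0.2929, -0.0000, 0.2929)
after link 3: o_3 = (4.1566, 0.0000, 1.3282)
after link 4: o_4 = (4.4154, -4.0000, 0.3622)
after link 5: o_5 = (2.4836, -4.0000, -0.1554)
after link 6: o_6 = (1.5176, -8.0000, -0.4142)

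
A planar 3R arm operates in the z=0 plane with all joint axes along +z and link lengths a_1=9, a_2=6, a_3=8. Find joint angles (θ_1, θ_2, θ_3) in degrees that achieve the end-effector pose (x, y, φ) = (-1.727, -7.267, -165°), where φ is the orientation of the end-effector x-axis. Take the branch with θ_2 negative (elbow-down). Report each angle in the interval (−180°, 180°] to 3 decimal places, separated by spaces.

wrist centre = target − a_3·(cos φ, sin φ) = (6.0004, -5.1964)
cos θ_2 = (63.0079−9²−6²)/(2·9·6) = -0.4999; θ_2 = -119.9951° (elbow-down)
β = atan2(-5.1964,6.0004) = -40.8931°; ψ = atan2(-5.1964,6.0004) = -40.8927°
θ_1 = β − ψ = -0.0004°
θ_3 = φ − θ_1 − θ_2 = -45.0045° (wrapped to (-180°,180°])

-0.000 -119.995 -45.004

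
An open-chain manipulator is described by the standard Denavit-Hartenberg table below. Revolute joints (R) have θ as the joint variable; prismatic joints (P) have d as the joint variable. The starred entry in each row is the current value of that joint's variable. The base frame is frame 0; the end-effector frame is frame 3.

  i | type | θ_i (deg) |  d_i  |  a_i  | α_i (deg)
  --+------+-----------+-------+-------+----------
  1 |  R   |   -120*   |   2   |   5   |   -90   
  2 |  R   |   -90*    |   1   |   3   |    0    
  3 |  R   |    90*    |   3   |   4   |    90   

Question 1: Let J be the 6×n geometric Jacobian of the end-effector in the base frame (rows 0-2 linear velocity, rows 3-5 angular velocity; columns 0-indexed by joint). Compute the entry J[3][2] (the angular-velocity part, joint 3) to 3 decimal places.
axis z_2 = (0.8660,-0.5000,0.0000); lever o_n−o_2 = (0.5981,-4.9641,0.0000)
cross product → J_v[:, 2] = (0.0000,0.0000,-4.0000)
J_ω[:, 2] = z_2
entry J[3][2] = 0.8660

0.866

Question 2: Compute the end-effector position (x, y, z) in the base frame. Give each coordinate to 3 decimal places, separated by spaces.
after link 1: o_1 = (-2.5000, -4.3301, 2.0000)
after link 2: o_2 = (-1.6340, -4.8301, 5.0000)
after link 3: o_3 = (-1.0359, -9.7942, 5.0000)

-1.036 -9.794 5.000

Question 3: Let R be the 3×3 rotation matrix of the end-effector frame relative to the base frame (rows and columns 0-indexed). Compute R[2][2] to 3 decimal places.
End-effector z-axis (col 2 of R) = (-0.0000,0.0000,1.0000)
R[2][2] = 1.0000

1.000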